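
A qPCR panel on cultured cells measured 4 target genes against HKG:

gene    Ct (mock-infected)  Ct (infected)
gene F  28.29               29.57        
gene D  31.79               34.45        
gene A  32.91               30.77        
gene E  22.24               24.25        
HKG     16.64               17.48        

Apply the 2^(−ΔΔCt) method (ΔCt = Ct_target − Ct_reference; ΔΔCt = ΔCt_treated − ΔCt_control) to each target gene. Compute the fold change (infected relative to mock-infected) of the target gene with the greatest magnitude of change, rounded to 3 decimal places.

gene F: ΔΔCt = (29.57−17.48) − (28.29−16.64) = 12.09 − 11.65 = 0.44; fold change = 2^-0.44 = 0.737
gene D: ΔΔCt = (34.45−17.48) − (31.79−16.64) = 16.97 − 15.15 = 1.82; fold change = 2^-1.82 = 0.283
gene A: ΔΔCt = (30.77−17.48) − (32.91−16.64) = 13.29 − 16.27 = -2.98; fold change = 2^2.98 = 7.890
gene E: ΔΔCt = (24.25−17.48) − (22.24−16.64) = 6.77 − 5.60 = 1.17; fold change = 2^-1.17 = 0.444
gene A has the largest |ΔΔCt| = 2.98.

7.890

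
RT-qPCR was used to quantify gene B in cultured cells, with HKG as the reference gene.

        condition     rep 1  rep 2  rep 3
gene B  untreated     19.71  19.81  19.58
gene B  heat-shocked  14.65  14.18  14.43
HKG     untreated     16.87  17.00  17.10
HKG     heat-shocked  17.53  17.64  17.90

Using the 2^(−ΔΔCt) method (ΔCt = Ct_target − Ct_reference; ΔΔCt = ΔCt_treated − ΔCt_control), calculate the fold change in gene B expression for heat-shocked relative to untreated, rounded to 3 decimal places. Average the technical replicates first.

Mean Ct: gene B untreated 19.700; gene B heat-shocked 14.420; HKG untreated 16.990; HKG heat-shocked 17.690
ΔCt(untreated) = 19.700 − 16.990 = 2.710
ΔCt(heat-shocked) = 14.420 − 17.690 = -3.270
ΔΔCt = -3.270 − 2.710 = -5.980
Fold change = 2^(−(-5.980)) = 2^5.980 = 63.1189

63.119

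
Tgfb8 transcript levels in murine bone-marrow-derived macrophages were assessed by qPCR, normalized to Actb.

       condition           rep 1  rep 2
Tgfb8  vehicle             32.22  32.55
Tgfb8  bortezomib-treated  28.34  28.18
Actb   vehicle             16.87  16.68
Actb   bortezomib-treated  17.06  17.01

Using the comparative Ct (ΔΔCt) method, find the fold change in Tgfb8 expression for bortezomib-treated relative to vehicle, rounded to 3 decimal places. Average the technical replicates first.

Mean Ct: Tgfb8 vehicle 32.385; Tgfb8 bortezomib-treated 28.260; Actb vehicle 16.775; Actb bortezomib-treated 17.035
ΔCt(vehicle) = 32.385 − 16.775 = 15.610
ΔCt(bortezomib-treated) = 28.260 − 17.035 = 11.225
ΔΔCt = 11.225 − 15.610 = -4.385
Fold change = 2^(−(-4.385)) = 2^4.385 = 20.8938

20.894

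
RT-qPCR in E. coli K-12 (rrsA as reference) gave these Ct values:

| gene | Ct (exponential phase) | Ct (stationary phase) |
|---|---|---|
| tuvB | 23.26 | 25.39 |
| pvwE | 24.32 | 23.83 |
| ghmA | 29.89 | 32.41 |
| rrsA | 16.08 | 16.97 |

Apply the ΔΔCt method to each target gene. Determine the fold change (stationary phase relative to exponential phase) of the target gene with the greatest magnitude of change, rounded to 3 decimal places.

0.323

tuvB: ΔΔCt = (25.39−16.97) − (23.26−16.08) = 8.42 − 7.18 = 1.24; fold change = 2^-1.24 = 0.423
pvwE: ΔΔCt = (23.83−16.97) − (24.32−16.08) = 6.86 − 8.24 = -1.38; fold change = 2^1.38 = 2.603
ghmA: ΔΔCt = (32.41−16.97) − (29.89−16.08) = 15.44 − 13.81 = 1.63; fold change = 2^-1.63 = 0.323
ghmA has the largest |ΔΔCt| = 1.63.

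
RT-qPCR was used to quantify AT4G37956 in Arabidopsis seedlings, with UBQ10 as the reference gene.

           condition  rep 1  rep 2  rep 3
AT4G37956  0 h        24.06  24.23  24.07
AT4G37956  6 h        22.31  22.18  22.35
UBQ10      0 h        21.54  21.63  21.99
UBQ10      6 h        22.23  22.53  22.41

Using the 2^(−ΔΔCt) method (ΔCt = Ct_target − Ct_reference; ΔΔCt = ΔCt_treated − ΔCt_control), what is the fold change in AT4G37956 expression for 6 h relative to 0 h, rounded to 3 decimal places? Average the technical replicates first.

5.696

Mean Ct: AT4G37956 0 h 24.120; AT4G37956 6 h 22.280; UBQ10 0 h 21.720; UBQ10 6 h 22.390
ΔCt(0 h) = 24.120 − 21.720 = 2.400
ΔCt(6 h) = 22.280 − 22.390 = -0.110
ΔΔCt = -0.110 − 2.400 = -2.510
Fold change = 2^(−(-2.510)) = 2^2.510 = 5.6962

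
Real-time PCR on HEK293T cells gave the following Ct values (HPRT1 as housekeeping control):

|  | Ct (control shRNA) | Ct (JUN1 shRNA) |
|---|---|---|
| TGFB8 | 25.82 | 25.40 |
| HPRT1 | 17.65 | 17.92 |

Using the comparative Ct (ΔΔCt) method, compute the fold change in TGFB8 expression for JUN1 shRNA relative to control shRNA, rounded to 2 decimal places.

ΔCt(control shRNA) = 25.820 − 17.650 = 8.170
ΔCt(JUN1 shRNA) = 25.400 − 17.920 = 7.480
ΔΔCt = 7.480 − 8.170 = -0.690
Fold change = 2^(−(-0.690)) = 2^0.690 = 1.613

1.61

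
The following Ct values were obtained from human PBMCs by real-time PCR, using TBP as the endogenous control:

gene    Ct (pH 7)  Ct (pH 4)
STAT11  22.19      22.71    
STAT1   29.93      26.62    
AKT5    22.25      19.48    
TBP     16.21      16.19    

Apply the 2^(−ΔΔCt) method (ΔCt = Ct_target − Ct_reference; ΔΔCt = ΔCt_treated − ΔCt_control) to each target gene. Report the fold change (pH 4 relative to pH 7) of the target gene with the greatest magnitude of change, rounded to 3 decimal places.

STAT11: ΔΔCt = (22.71−16.19) − (22.19−16.21) = 6.52 − 5.98 = 0.54; fold change = 2^-0.54 = 0.688
STAT1: ΔΔCt = (26.62−16.19) − (29.93−16.21) = 10.43 − 13.72 = -3.29; fold change = 2^3.29 = 9.781
AKT5: ΔΔCt = (19.48−16.19) − (22.25−16.21) = 3.29 − 6.04 = -2.75; fold change = 2^2.75 = 6.727
STAT1 has the largest |ΔΔCt| = 3.29.

9.781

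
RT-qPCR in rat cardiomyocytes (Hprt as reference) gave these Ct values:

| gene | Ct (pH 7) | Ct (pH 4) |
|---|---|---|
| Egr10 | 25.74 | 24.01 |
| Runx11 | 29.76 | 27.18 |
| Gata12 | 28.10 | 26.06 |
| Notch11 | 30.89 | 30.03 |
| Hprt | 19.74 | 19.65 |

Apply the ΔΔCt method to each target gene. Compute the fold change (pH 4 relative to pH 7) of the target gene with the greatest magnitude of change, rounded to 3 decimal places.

Egr10: ΔΔCt = (24.01−19.65) − (25.74−19.74) = 4.36 − 6.00 = -1.64; fold change = 2^1.64 = 3.117
Runx11: ΔΔCt = (27.18−19.65) − (29.76−19.74) = 7.53 − 10.02 = -2.49; fold change = 2^2.49 = 5.618
Gata12: ΔΔCt = (26.06−19.65) − (28.10−19.74) = 6.41 − 8.36 = -1.95; fold change = 2^1.95 = 3.864
Notch11: ΔΔCt = (30.03−19.65) − (30.89−19.74) = 10.38 − 11.15 = -0.77; fold change = 2^0.77 = 1.705
Runx11 has the largest |ΔΔCt| = 2.49.

5.618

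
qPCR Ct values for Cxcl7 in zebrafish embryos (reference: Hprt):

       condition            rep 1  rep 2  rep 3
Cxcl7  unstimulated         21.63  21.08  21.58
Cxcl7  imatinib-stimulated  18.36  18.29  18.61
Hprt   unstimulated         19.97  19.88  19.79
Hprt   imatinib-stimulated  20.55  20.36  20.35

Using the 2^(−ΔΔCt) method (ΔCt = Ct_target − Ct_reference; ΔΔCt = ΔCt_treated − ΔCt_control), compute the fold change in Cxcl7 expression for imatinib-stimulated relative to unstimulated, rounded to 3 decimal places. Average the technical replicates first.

11.713

Mean Ct: Cxcl7 unstimulated 21.430; Cxcl7 imatinib-stimulated 18.420; Hprt unstimulated 19.880; Hprt imatinib-stimulated 20.420
ΔCt(unstimulated) = 21.430 − 19.880 = 1.550
ΔCt(imatinib-stimulated) = 18.420 − 20.420 = -2.000
ΔΔCt = -2.000 − 1.550 = -3.550
Fold change = 2^(−(-3.550)) = 2^3.550 = 11.7127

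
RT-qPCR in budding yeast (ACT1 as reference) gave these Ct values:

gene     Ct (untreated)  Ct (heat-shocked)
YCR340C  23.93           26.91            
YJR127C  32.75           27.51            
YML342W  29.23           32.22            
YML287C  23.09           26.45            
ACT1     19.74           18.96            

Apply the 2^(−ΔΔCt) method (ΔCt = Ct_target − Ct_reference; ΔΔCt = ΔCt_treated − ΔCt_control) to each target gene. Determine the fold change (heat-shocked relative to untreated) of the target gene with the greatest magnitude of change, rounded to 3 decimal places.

22.009

YCR340C: ΔΔCt = (26.91−18.96) − (23.93−19.74) = 7.95 − 4.19 = 3.76; fold change = 2^-3.76 = 0.074
YJR127C: ΔΔCt = (27.51−18.96) − (32.75−19.74) = 8.55 − 13.01 = -4.46; fold change = 2^4.46 = 22.009
YML342W: ΔΔCt = (32.22−18.96) − (29.23−19.74) = 13.26 − 9.49 = 3.77; fold change = 2^-3.77 = 0.073
YML287C: ΔΔCt = (26.45−18.96) − (23.09−19.74) = 7.49 − 3.35 = 4.14; fold change = 2^-4.14 = 0.057
YJR127C has the largest |ΔΔCt| = 4.46.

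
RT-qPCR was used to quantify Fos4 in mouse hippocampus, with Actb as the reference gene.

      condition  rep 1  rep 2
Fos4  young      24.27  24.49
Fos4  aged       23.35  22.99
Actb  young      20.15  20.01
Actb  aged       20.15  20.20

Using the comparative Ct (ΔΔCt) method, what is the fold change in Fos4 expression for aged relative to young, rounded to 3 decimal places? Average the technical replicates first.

2.471

Mean Ct: Fos4 young 24.380; Fos4 aged 23.170; Actb young 20.080; Actb aged 20.175
ΔCt(young) = 24.380 − 20.080 = 4.300
ΔCt(aged) = 23.170 − 20.175 = 2.995
ΔΔCt = 2.995 − 4.300 = -1.305
Fold change = 2^(−(-1.305)) = 2^1.305 = 2.4708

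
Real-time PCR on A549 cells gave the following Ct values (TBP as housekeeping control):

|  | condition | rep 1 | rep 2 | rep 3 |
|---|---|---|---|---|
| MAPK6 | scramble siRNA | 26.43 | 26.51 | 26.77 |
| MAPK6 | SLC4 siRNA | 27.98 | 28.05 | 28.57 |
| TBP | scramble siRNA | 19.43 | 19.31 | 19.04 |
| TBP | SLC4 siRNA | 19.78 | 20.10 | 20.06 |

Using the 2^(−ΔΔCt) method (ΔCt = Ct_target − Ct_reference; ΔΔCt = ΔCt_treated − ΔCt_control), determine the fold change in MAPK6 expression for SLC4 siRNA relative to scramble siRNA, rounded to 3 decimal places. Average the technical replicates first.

Mean Ct: MAPK6 scramble siRNA 26.570; MAPK6 SLC4 siRNA 28.200; TBP scramble siRNA 19.260; TBP SLC4 siRNA 19.980
ΔCt(scramble siRNA) = 26.570 − 19.260 = 7.310
ΔCt(SLC4 siRNA) = 28.200 − 19.980 = 8.220
ΔΔCt = 8.220 − 7.310 = 0.910
Fold change = 2^(−0.910) = 0.5322

0.532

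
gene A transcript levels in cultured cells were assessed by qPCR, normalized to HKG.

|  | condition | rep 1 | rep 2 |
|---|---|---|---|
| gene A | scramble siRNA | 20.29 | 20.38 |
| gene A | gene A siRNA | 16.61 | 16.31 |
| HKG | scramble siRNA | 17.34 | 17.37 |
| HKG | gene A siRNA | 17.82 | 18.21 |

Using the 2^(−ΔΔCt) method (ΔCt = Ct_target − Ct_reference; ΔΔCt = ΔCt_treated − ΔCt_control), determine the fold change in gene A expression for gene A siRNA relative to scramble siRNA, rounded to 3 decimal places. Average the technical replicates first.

Mean Ct: gene A scramble siRNA 20.335; gene A gene A siRNA 16.460; HKG scramble siRNA 17.355; HKG gene A siRNA 18.015
ΔCt(scramble siRNA) = 20.335 − 17.355 = 2.980
ΔCt(gene A siRNA) = 16.460 − 18.015 = -1.555
ΔΔCt = -1.555 − 2.980 = -4.535
Fold change = 2^(−(-4.535)) = 2^4.535 = 23.1831

23.183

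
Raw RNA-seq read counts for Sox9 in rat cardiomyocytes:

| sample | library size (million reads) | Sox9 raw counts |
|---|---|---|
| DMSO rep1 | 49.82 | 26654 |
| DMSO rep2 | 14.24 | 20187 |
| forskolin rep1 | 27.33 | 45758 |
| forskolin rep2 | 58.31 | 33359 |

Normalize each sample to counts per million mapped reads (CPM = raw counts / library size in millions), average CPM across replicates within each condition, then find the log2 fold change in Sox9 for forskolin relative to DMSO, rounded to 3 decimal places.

CPM(DMSO rep1) = 26654 / 49.82 = 535.0060
CPM(DMSO rep2) = 20187 / 14.24 = 1417.6264
CPM(forskolin rep1) = 45758 / 27.33 = 1674.2774
CPM(forskolin rep2) = 33359 / 58.31 = 572.0974
mean CPM(DMSO) = 976.3162; mean CPM(forskolin) = 1123.1874
Fold change = 1123.1874 / 976.3162 = 1.15043
log2(1.15043) = 0.2022

0.202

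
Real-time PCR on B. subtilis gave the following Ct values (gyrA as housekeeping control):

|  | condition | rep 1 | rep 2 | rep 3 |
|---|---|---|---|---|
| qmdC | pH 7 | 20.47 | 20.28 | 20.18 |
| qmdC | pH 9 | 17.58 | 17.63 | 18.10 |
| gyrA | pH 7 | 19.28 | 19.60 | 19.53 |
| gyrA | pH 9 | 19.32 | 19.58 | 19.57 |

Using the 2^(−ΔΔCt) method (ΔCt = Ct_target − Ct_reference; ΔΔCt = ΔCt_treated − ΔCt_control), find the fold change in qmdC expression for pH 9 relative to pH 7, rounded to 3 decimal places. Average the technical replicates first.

Mean Ct: qmdC pH 7 20.310; qmdC pH 9 17.770; gyrA pH 7 19.470; gyrA pH 9 19.490
ΔCt(pH 7) = 20.310 − 19.470 = 0.840
ΔCt(pH 9) = 17.770 − 19.490 = -1.720
ΔΔCt = -1.720 − 0.840 = -2.560
Fold change = 2^(−(-2.560)) = 2^2.560 = 5.8971

5.897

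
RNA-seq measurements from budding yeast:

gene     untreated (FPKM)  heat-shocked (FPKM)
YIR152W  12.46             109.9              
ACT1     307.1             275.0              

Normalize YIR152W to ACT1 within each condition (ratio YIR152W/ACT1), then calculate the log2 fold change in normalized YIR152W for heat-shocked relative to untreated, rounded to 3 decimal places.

YIR152W/ACT1 (untreated) = 12.46 / 307.1 = 0.040573
YIR152W/ACT1 (heat-shocked) = 109.9 / 275.0 = 0.39964
Fold change = 0.39964 / 0.040573 = 9.8498
log2(9.8498) = 3.3001

3.300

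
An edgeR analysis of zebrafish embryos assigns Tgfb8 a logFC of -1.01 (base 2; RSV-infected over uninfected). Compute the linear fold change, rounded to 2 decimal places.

0.50

Fold change = 2^(-1.01) = 0.497
That is, Tgfb8 drops to 49.7% of the uninfected level.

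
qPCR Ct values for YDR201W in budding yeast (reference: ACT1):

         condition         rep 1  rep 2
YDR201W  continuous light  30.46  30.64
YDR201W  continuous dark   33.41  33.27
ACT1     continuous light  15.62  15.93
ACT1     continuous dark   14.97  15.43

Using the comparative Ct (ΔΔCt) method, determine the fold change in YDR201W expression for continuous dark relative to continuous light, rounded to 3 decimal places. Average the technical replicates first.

0.097

Mean Ct: YDR201W continuous light 30.550; YDR201W continuous dark 33.340; ACT1 continuous light 15.775; ACT1 continuous dark 15.200
ΔCt(continuous light) = 30.550 − 15.775 = 14.775
ΔCt(continuous dark) = 33.340 − 15.200 = 18.140
ΔΔCt = 18.140 − 14.775 = 3.365
Fold change = 2^(−3.365) = 0.0971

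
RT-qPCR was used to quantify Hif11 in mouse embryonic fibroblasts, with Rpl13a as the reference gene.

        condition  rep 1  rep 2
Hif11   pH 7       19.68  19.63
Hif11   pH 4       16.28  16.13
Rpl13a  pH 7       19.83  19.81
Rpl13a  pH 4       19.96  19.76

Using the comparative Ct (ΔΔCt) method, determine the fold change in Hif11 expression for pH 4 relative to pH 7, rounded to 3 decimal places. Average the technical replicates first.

Mean Ct: Hif11 pH 7 19.655; Hif11 pH 4 16.205; Rpl13a pH 7 19.820; Rpl13a pH 4 19.860
ΔCt(pH 7) = 19.655 − 19.820 = -0.165
ΔCt(pH 4) = 16.205 − 19.860 = -3.655
ΔΔCt = -3.655 − (-0.165) = -3.490
Fold change = 2^(−(-3.490)) = 2^3.490 = 11.2356

11.236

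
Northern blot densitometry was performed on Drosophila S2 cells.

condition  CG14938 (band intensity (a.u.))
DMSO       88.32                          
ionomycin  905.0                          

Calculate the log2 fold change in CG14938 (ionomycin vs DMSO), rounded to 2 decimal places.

Fold change = 905.0 / 88.32 = 10.2468
log2(10.2468) = 3.357

3.36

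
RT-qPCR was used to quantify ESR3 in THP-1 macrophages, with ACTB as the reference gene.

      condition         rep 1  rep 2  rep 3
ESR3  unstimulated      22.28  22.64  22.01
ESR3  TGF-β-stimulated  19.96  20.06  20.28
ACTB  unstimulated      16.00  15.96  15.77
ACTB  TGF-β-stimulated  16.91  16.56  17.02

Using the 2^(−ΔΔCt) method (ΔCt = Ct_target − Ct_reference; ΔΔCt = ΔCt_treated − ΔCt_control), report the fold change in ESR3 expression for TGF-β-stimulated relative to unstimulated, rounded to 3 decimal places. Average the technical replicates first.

Mean Ct: ESR3 unstimulated 22.310; ESR3 TGF-β-stimulated 20.100; ACTB unstimulated 15.910; ACTB TGF-β-stimulated 16.830
ΔCt(unstimulated) = 22.310 − 15.910 = 6.400
ΔCt(TGF-β-stimulated) = 20.100 − 16.830 = 3.270
ΔΔCt = 3.270 − 6.400 = -3.130
Fold change = 2^(−(-3.130)) = 2^3.130 = 8.7543

8.754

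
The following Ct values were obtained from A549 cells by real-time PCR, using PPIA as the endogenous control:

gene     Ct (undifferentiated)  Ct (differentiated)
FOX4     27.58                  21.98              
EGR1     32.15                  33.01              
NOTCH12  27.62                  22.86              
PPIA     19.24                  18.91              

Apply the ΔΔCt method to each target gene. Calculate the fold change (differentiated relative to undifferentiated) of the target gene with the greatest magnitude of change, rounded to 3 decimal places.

38.586

FOX4: ΔΔCt = (21.98−18.91) − (27.58−19.24) = 3.07 − 8.34 = -5.27; fold change = 2^5.27 = 38.586
EGR1: ΔΔCt = (33.01−18.91) − (32.15−19.24) = 14.10 − 12.91 = 1.19; fold change = 2^-1.19 = 0.438
NOTCH12: ΔΔCt = (22.86−18.91) − (27.62−19.24) = 3.95 − 8.38 = -4.43; fold change = 2^4.43 = 21.556
FOX4 has the largest |ΔΔCt| = 5.27.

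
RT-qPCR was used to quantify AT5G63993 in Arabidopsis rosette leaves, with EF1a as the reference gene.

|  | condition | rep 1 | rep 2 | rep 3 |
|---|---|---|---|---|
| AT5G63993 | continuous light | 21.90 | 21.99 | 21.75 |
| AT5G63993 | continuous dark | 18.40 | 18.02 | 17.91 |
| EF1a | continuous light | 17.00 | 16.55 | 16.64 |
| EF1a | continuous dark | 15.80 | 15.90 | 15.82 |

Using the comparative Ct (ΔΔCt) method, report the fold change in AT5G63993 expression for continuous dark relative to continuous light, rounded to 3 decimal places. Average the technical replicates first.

7.362

Mean Ct: AT5G63993 continuous light 21.880; AT5G63993 continuous dark 18.110; EF1a continuous light 16.730; EF1a continuous dark 15.840
ΔCt(continuous light) = 21.880 − 16.730 = 5.150
ΔCt(continuous dark) = 18.110 − 15.840 = 2.270
ΔΔCt = 2.270 − 5.150 = -2.880
Fold change = 2^(−(-2.880)) = 2^2.880 = 7.3615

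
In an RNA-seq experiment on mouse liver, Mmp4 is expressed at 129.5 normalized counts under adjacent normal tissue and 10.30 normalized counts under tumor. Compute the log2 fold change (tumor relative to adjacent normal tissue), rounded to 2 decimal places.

Fold change = 10.30 / 129.5 = 0.0795
log2(0.0795) = -3.652

-3.65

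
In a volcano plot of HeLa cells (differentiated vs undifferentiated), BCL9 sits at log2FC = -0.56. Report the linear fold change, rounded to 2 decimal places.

Fold change = 2^(-0.56) = 0.678

0.68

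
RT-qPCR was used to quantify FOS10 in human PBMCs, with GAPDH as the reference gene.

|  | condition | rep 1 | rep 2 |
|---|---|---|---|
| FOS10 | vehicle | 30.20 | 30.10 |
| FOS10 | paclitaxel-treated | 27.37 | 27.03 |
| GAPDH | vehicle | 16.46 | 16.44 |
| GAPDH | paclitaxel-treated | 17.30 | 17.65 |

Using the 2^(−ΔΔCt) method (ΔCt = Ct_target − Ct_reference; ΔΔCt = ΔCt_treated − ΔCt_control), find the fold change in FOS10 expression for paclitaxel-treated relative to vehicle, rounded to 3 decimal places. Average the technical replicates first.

15.725

Mean Ct: FOS10 vehicle 30.150; FOS10 paclitaxel-treated 27.200; GAPDH vehicle 16.450; GAPDH paclitaxel-treated 17.475
ΔCt(vehicle) = 30.150 − 16.450 = 13.700
ΔCt(paclitaxel-treated) = 27.200 − 17.475 = 9.725
ΔΔCt = 9.725 − 13.700 = -3.975
Fold change = 2^(−(-3.975)) = 2^3.975 = 15.7251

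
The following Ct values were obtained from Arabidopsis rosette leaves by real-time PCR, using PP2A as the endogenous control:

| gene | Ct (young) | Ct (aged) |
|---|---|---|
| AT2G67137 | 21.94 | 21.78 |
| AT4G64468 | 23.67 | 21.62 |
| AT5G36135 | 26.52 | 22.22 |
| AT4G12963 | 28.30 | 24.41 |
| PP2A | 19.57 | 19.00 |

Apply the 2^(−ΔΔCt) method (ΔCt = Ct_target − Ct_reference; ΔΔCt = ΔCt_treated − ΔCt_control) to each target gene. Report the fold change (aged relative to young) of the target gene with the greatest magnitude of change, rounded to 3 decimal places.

13.269

AT2G67137: ΔΔCt = (21.78−19.00) − (21.94−19.57) = 2.78 − 2.37 = 0.41; fold change = 2^-0.41 = 0.753
AT4G64468: ΔΔCt = (21.62−19.00) − (23.67−19.57) = 2.62 − 4.10 = -1.48; fold change = 2^1.48 = 2.789
AT5G36135: ΔΔCt = (22.22−19.00) − (26.52−19.57) = 3.22 − 6.95 = -3.73; fold change = 2^3.73 = 13.269
AT4G12963: ΔΔCt = (24.41−19.00) − (28.30−19.57) = 5.41 − 8.73 = -3.32; fold change = 2^3.32 = 9.987
AT5G36135 has the largest |ΔΔCt| = 3.73.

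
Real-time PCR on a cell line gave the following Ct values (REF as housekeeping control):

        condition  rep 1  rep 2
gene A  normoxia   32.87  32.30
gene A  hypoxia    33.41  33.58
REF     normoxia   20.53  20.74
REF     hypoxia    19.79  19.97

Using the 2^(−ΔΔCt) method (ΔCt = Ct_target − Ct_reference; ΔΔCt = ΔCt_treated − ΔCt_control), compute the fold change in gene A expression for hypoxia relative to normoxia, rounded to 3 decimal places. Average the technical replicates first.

Mean Ct: gene A normoxia 32.585; gene A hypoxia 33.495; REF normoxia 20.635; REF hypoxia 19.880
ΔCt(normoxia) = 32.585 − 20.635 = 11.950
ΔCt(hypoxia) = 33.495 − 19.880 = 13.615
ΔΔCt = 13.615 − 11.950 = 1.665
Fold change = 2^(−1.665) = 0.3153

0.315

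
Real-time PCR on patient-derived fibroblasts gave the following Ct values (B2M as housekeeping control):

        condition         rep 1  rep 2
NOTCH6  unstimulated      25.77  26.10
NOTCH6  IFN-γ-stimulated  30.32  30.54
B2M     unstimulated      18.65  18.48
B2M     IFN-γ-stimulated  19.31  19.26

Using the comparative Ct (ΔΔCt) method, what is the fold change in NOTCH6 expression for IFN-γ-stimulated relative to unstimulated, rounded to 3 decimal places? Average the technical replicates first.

0.073

Mean Ct: NOTCH6 unstimulated 25.935; NOTCH6 IFN-γ-stimulated 30.430; B2M unstimulated 18.565; B2M IFN-γ-stimulated 19.285
ΔCt(unstimulated) = 25.935 − 18.565 = 7.370
ΔCt(IFN-γ-stimulated) = 30.430 − 19.285 = 11.145
ΔΔCt = 11.145 − 7.370 = 3.775
Fold change = 2^(−3.775) = 0.0730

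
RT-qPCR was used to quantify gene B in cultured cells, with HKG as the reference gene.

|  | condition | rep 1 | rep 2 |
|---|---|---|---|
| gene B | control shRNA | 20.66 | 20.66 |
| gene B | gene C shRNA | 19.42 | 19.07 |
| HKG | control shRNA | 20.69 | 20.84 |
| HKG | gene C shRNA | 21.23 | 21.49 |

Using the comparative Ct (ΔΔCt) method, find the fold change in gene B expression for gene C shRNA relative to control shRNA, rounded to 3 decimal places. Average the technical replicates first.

Mean Ct: gene B control shRNA 20.660; gene B gene C shRNA 19.245; HKG control shRNA 20.765; HKG gene C shRNA 21.360
ΔCt(control shRNA) = 20.660 − 20.765 = -0.105
ΔCt(gene C shRNA) = 19.245 − 21.360 = -2.115
ΔΔCt = -2.115 − (-0.105) = -2.010
Fold change = 2^(−(-2.010)) = 2^2.010 = 4.0278

4.028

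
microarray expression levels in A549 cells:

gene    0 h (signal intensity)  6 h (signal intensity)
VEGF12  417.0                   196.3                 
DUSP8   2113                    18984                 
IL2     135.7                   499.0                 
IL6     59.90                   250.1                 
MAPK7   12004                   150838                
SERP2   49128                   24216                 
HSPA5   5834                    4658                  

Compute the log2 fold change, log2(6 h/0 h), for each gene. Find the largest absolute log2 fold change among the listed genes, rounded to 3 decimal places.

log2(196.3/417.0) = -1.087  (VEGF12)
log2(18984/2113) = 3.167  (DUSP8)
log2(499.0/135.7) = 1.879  (IL2)
log2(250.1/59.90) = 2.062  (IL6)
log2(150838/12004) = 3.651  (MAPK7)
log2(24216/49128) = -1.021  (SERP2)
log2(4658/5834) = -0.325  (HSPA5)
The largest magnitude belongs to MAPK7.

3.651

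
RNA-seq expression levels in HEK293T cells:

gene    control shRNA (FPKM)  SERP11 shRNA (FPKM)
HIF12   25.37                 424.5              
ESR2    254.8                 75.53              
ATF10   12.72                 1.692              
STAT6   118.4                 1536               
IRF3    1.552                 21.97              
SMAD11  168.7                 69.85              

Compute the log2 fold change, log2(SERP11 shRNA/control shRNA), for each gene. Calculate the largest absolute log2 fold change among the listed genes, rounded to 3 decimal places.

4.065

log2(424.5/25.37) = 4.065  (HIF12)
log2(75.53/254.8) = -1.754  (ESR2)
log2(1.692/12.72) = -2.910  (ATF10)
log2(1536/118.4) = 3.697  (STAT6)
log2(21.97/1.552) = 3.823  (IRF3)
log2(69.85/168.7) = -1.272  (SMAD11)
The largest magnitude belongs to HIF12.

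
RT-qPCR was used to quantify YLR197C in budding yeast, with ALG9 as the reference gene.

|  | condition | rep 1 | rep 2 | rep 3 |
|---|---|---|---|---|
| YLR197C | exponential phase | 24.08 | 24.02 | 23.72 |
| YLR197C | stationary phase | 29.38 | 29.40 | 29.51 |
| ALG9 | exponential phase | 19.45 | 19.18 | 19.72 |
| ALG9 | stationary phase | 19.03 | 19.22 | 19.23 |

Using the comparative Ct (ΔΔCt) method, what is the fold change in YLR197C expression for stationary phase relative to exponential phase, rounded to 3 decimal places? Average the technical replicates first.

0.018

Mean Ct: YLR197C exponential phase 23.940; YLR197C stationary phase 29.430; ALG9 exponential phase 19.450; ALG9 stationary phase 19.160
ΔCt(exponential phase) = 23.940 − 19.450 = 4.490
ΔCt(stationary phase) = 29.430 − 19.160 = 10.270
ΔΔCt = 10.270 − 4.490 = 5.780
Fold change = 2^(−5.780) = 0.0182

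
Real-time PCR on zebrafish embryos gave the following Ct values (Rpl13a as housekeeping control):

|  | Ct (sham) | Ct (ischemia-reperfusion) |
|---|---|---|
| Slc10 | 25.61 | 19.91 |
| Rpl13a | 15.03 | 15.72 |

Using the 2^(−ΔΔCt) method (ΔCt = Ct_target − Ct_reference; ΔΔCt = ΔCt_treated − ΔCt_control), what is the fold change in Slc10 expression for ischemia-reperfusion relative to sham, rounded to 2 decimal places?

83.87

ΔCt(sham) = 25.610 − 15.030 = 10.580
ΔCt(ischemia-reperfusion) = 19.910 − 15.720 = 4.190
ΔΔCt = 4.190 − 10.580 = -6.390
Fold change = 2^(−(-6.390)) = 2^6.390 = 83.865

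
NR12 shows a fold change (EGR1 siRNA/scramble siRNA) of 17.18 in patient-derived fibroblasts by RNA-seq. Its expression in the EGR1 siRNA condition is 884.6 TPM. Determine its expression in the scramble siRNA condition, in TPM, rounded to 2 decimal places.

scramble siRNA expression = 884.6 / 17.18 = 51.49

51.49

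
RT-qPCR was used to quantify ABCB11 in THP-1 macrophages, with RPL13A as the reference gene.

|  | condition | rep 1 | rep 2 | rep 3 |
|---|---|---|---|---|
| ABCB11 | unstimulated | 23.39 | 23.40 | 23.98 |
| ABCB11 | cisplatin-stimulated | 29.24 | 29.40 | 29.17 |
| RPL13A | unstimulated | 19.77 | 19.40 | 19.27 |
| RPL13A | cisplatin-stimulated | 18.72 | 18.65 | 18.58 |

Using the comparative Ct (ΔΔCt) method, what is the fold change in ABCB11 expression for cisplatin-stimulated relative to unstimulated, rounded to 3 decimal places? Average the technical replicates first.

0.011

Mean Ct: ABCB11 unstimulated 23.590; ABCB11 cisplatin-stimulated 29.270; RPL13A unstimulated 19.480; RPL13A cisplatin-stimulated 18.650
ΔCt(unstimulated) = 23.590 − 19.480 = 4.110
ΔCt(cisplatin-stimulated) = 29.270 − 18.650 = 10.620
ΔΔCt = 10.620 − 4.110 = 6.510
Fold change = 2^(−6.510) = 0.0110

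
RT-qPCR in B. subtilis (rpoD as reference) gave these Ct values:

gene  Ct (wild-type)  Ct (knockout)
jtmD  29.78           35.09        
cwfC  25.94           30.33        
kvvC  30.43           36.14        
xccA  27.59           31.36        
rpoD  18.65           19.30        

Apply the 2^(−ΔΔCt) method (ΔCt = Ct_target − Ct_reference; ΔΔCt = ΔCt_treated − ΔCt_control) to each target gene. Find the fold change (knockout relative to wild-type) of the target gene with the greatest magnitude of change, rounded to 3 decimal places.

jtmD: ΔΔCt = (35.09−19.30) − (29.78−18.65) = 15.79 − 11.13 = 4.66; fold change = 2^-4.66 = 0.040
cwfC: ΔΔCt = (30.33−19.30) − (25.94−18.65) = 11.03 − 7.29 = 3.74; fold change = 2^-3.74 = 0.075
kvvC: ΔΔCt = (36.14−19.30) − (30.43−18.65) = 16.84 − 11.78 = 5.06; fold change = 2^-5.06 = 0.030
xccA: ΔΔCt = (31.36−19.30) − (27.59−18.65) = 12.06 − 8.94 = 3.12; fold change = 2^-3.12 = 0.115
kvvC has the largest |ΔΔCt| = 5.06.

0.030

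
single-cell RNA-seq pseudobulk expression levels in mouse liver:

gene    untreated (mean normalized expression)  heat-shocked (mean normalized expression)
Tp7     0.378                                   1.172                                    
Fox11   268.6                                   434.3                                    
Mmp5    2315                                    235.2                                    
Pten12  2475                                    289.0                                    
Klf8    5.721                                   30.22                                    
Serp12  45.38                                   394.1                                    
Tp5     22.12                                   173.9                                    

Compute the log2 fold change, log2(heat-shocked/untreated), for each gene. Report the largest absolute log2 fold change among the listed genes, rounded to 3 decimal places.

log2(1.172/0.378) = 1.633  (Tp7)
log2(434.3/268.6) = 0.693  (Fox11)
log2(235.2/2315) = -3.299  (Mmp5)
log2(289.0/2475) = -3.098  (Pten12)
log2(30.22/5.721) = 2.401  (Klf8)
log2(394.1/45.38) = 3.118  (Serp12)
log2(173.9/22.12) = 2.975  (Tp5)
The largest magnitude belongs to Mmp5.

3.299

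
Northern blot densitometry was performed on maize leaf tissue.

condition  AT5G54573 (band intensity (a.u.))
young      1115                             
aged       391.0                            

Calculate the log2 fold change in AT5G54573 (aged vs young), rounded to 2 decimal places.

-1.51

Fold change = 391.0 / 1115 = 0.3507
log2(0.3507) = -1.512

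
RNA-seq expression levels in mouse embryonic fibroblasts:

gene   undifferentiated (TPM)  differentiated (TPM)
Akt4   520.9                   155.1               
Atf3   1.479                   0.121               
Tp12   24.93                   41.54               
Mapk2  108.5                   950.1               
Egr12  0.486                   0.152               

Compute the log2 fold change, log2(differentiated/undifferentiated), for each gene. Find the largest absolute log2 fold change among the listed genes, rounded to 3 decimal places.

log2(155.1/520.9) = -1.748  (Akt4)
log2(0.121/1.479) = -3.612  (Atf3)
log2(41.54/24.93) = 0.737  (Tp12)
log2(950.1/108.5) = 3.130  (Mapk2)
log2(0.152/0.486) = -1.677  (Egr12)
The largest magnitude belongs to Atf3.

3.612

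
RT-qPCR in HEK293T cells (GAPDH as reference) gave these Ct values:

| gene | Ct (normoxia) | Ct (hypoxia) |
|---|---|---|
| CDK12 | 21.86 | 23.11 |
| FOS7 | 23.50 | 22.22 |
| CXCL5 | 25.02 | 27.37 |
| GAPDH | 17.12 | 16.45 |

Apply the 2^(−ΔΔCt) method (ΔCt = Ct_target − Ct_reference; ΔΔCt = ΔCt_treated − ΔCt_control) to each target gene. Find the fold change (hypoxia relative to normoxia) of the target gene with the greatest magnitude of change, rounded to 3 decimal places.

CDK12: ΔΔCt = (23.11−16.45) − (21.86−17.12) = 6.66 − 4.74 = 1.92; fold change = 2^-1.92 = 0.264
FOS7: ΔΔCt = (22.22−16.45) − (23.50−17.12) = 5.77 − 6.38 = -0.61; fold change = 2^0.61 = 1.526
CXCL5: ΔΔCt = (27.37−16.45) − (25.02−17.12) = 10.92 − 7.90 = 3.02; fold change = 2^-3.02 = 0.123
CXCL5 has the largest |ΔΔCt| = 3.02.

0.123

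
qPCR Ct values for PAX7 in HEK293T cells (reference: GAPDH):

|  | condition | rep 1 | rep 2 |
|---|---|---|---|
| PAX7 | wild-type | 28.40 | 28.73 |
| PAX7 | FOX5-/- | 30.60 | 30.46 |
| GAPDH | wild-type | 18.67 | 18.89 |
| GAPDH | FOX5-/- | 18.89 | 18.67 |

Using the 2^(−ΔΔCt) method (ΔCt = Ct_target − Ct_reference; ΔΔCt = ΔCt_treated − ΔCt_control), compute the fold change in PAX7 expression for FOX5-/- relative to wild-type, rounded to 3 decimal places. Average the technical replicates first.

Mean Ct: PAX7 wild-type 28.565; PAX7 FOX5-/- 30.530; GAPDH wild-type 18.780; GAPDH FOX5-/- 18.780
ΔCt(wild-type) = 28.565 − 18.780 = 9.785
ΔCt(FOX5-/-) = 30.530 − 18.780 = 11.750
ΔΔCt = 11.750 − 9.785 = 1.965
Fold change = 2^(−1.965) = 0.2561

0.256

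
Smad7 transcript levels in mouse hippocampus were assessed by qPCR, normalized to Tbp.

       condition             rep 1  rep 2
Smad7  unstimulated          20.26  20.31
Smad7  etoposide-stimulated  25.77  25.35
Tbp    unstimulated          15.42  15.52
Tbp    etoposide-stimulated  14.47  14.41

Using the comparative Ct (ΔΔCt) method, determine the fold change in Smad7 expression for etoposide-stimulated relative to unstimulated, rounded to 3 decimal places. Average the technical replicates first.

Mean Ct: Smad7 unstimulated 20.285; Smad7 etoposide-stimulated 25.560; Tbp unstimulated 15.470; Tbp etoposide-stimulated 14.440
ΔCt(unstimulated) = 20.285 − 15.470 = 4.815
ΔCt(etoposide-stimulated) = 25.560 − 14.440 = 11.120
ΔΔCt = 11.120 − 4.815 = 6.305
Fold change = 2^(−6.305) = 0.0126

0.013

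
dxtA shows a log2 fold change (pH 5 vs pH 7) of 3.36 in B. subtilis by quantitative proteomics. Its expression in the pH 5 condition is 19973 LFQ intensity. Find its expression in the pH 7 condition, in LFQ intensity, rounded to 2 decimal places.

Fold change = 2^(3.36) = 10.2674
pH 7 expression = 19973 / 10.2674 = 1945.28

1945.28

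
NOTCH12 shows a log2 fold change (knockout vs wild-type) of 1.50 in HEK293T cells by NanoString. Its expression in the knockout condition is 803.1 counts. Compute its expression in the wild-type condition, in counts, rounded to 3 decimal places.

Fold change = 2^(1.50) = 2.8284
wild-type expression = 803.1 / 2.8284 = 283.939

283.939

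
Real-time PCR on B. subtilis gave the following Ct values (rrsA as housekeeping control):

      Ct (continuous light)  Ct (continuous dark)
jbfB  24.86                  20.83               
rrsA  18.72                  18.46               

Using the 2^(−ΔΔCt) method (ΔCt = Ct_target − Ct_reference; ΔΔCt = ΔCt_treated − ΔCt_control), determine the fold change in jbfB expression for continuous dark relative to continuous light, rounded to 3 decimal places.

13.642

ΔCt(continuous light) = 24.860 − 18.720 = 6.140
ΔCt(continuous dark) = 20.830 − 18.460 = 2.370
ΔΔCt = 2.370 − 6.140 = -3.770
Fold change = 2^(−(-3.770)) = 2^3.770 = 13.6422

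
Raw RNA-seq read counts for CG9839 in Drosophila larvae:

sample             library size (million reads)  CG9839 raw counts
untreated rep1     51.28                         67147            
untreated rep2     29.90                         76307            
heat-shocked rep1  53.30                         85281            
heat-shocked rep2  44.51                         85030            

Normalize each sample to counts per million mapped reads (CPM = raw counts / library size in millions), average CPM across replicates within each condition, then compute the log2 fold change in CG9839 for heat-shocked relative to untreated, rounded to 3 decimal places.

CPM(untreated rep1) = 67147 / 51.28 = 1309.4189
CPM(untreated rep2) = 76307 / 29.90 = 2552.0736
CPM(heat-shocked rep1) = 85281 / 53.30 = 1600.0188
CPM(heat-shocked rep2) = 85030 / 44.51 = 1910.3572
mean CPM(untreated) = 1930.7462; mean CPM(heat-shocked) = 1755.1880
Fold change = 1755.1880 / 1930.7462 = 0.90907
log2(0.90907) = -0.1375

-0.138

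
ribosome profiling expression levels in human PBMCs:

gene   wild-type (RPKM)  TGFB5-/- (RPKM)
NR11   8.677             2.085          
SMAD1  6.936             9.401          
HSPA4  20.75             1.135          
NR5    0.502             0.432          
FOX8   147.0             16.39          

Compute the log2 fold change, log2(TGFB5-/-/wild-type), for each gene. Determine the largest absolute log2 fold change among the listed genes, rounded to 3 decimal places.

4.192

log2(2.085/8.677) = -2.057  (NR11)
log2(9.401/6.936) = 0.439  (SMAD1)
log2(1.135/20.75) = -4.192  (HSPA4)
log2(0.432/0.502) = -0.217  (NR5)
log2(16.39/147.0) = -3.165  (FOX8)
The largest magnitude belongs to HSPA4.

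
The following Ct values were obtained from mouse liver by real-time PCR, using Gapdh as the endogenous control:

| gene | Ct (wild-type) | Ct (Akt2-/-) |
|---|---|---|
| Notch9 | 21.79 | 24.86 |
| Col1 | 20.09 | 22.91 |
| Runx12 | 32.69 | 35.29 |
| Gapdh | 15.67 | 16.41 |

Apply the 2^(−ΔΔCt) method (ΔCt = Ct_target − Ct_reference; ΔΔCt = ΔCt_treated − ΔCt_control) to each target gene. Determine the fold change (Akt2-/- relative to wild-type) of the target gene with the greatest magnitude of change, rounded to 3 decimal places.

Notch9: ΔΔCt = (24.86−16.41) − (21.79−15.67) = 8.45 − 6.12 = 2.33; fold change = 2^-2.33 = 0.199
Col1: ΔΔCt = (22.91−16.41) − (20.09−15.67) = 6.50 − 4.42 = 2.08; fold change = 2^-2.08 = 0.237
Runx12: ΔΔCt = (35.29−16.41) − (32.69−15.67) = 18.88 − 17.02 = 1.86; fold change = 2^-1.86 = 0.275
Notch9 has the largest |ΔΔCt| = 2.33.

0.199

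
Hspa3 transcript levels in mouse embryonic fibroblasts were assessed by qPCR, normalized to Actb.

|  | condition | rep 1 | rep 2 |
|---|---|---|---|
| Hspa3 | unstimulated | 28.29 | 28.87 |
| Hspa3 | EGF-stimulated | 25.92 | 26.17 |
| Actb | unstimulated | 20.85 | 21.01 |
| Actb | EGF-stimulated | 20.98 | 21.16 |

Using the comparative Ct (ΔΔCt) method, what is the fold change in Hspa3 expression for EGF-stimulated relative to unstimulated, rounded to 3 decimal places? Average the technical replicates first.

Mean Ct: Hspa3 unstimulated 28.580; Hspa3 EGF-stimulated 26.045; Actb unstimulated 20.930; Actb EGF-stimulated 21.070
ΔCt(unstimulated) = 28.580 − 20.930 = 7.650
ΔCt(EGF-stimulated) = 26.045 − 21.070 = 4.975
ΔΔCt = 4.975 − 7.650 = -2.675
Fold change = 2^(−(-2.675)) = 2^2.675 = 6.3864

6.386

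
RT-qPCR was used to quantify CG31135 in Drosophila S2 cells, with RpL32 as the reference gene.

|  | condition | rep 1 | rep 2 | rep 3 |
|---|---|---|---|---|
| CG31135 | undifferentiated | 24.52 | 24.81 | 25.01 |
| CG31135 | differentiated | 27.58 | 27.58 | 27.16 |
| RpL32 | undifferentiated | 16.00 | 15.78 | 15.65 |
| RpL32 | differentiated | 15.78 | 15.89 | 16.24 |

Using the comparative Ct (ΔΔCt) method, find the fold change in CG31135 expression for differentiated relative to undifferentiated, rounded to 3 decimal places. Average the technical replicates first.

Mean Ct: CG31135 undifferentiated 24.780; CG31135 differentiated 27.440; RpL32 undifferentiated 15.810; RpL32 differentiated 15.970
ΔCt(undifferentiated) = 24.780 − 15.810 = 8.970
ΔCt(differentiated) = 27.440 − 15.970 = 11.470
ΔΔCt = 11.470 − 8.970 = 2.500
Fold change = 2^(−2.500) = 0.1768

0.177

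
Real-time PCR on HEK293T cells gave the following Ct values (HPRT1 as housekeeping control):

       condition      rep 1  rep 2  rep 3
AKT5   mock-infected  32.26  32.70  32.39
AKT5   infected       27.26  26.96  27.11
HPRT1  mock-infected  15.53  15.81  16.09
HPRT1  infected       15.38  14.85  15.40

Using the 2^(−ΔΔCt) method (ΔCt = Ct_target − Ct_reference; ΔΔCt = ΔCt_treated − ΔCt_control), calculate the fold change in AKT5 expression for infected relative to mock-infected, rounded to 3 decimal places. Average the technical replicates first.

Mean Ct: AKT5 mock-infected 32.450; AKT5 infected 27.110; HPRT1 mock-infected 15.810; HPRT1 infected 15.210
ΔCt(mock-infected) = 32.450 − 15.810 = 16.640
ΔCt(infected) = 27.110 − 15.210 = 11.900
ΔΔCt = 11.900 − 16.640 = -4.740
Fold change = 2^(−(-4.740)) = 2^4.740 = 26.7228

26.723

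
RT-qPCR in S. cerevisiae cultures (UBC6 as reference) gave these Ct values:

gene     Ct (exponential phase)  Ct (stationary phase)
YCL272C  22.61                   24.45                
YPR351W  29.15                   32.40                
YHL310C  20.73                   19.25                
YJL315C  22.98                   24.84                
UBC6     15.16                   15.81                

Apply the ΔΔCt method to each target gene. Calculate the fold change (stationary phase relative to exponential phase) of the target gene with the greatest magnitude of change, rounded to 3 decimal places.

0.165

YCL272C: ΔΔCt = (24.45−15.81) − (22.61−15.16) = 8.64 − 7.45 = 1.19; fold change = 2^-1.19 = 0.438
YPR351W: ΔΔCt = (32.40−15.81) − (29.15−15.16) = 16.59 − 13.99 = 2.60; fold change = 2^-2.60 = 0.165
YHL310C: ΔΔCt = (19.25−15.81) − (20.73−15.16) = 3.44 − 5.57 = -2.13; fold change = 2^2.13 = 4.377
YJL315C: ΔΔCt = (24.84−15.81) − (22.98−15.16) = 9.03 − 7.82 = 1.21; fold change = 2^-1.21 = 0.432
YPR351W has the largest |ΔΔCt| = 2.60.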